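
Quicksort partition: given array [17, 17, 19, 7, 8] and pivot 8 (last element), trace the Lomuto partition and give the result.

Lomuto partition with pivot = 8:

Initial array: [17, 17, 19, 7, 8]

arr[0]=17 > 8: no swap
arr[1]=17 > 8: no swap
arr[2]=19 > 8: no swap
arr[3]=7 <= 8: swap with position 0, array becomes [7, 17, 19, 17, 8]

Place pivot at position 1: [7, 8, 19, 17, 17]
Pivot position: 1

After partitioning with pivot 8, the array becomes [7, 8, 19, 17, 17]. The pivot is placed at index 1. All elements to the left of the pivot are <= 8, and all elements to the right are > 8.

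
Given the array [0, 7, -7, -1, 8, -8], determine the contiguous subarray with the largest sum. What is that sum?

Using Kadane's algorithm on [0, 7, -7, -1, 8, -8]:

Scanning through the array:
Position 1 (value 7): max_ending_here = 7, max_so_far = 7
Position 2 (value -7): max_ending_here = 0, max_so_far = 7
Position 3 (value -1): max_ending_here = -1, max_so_far = 7
Position 4 (value 8): max_ending_here = 8, max_so_far = 8
Position 5 (value -8): max_ending_here = 0, max_so_far = 8

Maximum subarray: [8]
Maximum sum: 8

The maximum subarray is [8] with sum 8. This subarray runs from index 4 to index 4.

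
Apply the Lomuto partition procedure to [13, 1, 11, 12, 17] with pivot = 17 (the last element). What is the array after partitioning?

Lomuto partition with pivot = 17:

Initial array: [13, 1, 11, 12, 17]

arr[0]=13 <= 17: swap with position 0, array becomes [13, 1, 11, 12, 17]
arr[1]=1 <= 17: swap with position 1, array becomes [13, 1, 11, 12, 17]
arr[2]=11 <= 17: swap with position 2, array becomes [13, 1, 11, 12, 17]
arr[3]=12 <= 17: swap with position 3, array becomes [13, 1, 11, 12, 17]

Place pivot at position 4: [13, 1, 11, 12, 17]
Pivot position: 4

After partitioning with pivot 17, the array becomes [13, 1, 11, 12, 17]. The pivot is placed at index 4. All elements to the left of the pivot are <= 17, and all elements to the right are > 17.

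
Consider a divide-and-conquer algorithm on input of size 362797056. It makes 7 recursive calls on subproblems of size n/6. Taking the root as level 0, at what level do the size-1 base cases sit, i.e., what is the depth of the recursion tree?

For divide and conquer with division factor 6:

Problem sizes at each level:
Level 0: 362797056
Level 1: 60466176
Level 2: 10077696
Level 3: 1679616
Level 4: 279936
Level 5: 46656
Level 6: 7776
Level 7: 1296
Level 8: 216
Level 9: 36
Level 10: 6
Level 11: 1

The root is level 0 and the size-1 base case is level 11 (the tree spans levels 0 through 11, i.e. 12 levels counting the root), so the depth is the number of divisions: log_6(362797056) = 11

The recursion tree depth is log_6(362797056) = 11. At each level, the problem size is divided by 6, so it takes 11 divisions to reduce to a base case of size 1. The algorithm makes 7 recursive calls at each level.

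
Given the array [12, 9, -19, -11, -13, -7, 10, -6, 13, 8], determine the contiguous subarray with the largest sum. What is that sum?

Using Kadane's algorithm on [12, 9, -19, -11, -13, -7, 10, -6, 13, 8]:

Scanning through the array:
Position 1 (value 9): max_ending_here = 21, max_so_far = 21
Position 2 (value -19): max_ending_here = 2, max_so_far = 21
Position 3 (value -11): max_ending_here = -9, max_so_far = 21
Position 4 (value -13): max_ending_here = -13, max_so_far = 21
Position 5 (value -7): max_ending_here = -7, max_so_far = 21
Position 6 (value 10): max_ending_here = 10, max_so_far = 21
Position 7 (value -6): max_ending_here = 4, max_so_far = 21
Position 8 (value 13): max_ending_here = 17, max_so_far = 21
Position 9 (value 8): max_ending_here = 25, max_so_far = 25

Maximum subarray: [10, -6, 13, 8]
Maximum sum: 25

The maximum subarray is [10, -6, 13, 8] with sum 25. This subarray runs from index 6 to index 9.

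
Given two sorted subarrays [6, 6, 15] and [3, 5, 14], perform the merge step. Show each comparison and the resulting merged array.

Merging process:

Compare 6 vs 3: take 3 from right. Merged: [3]
Compare 6 vs 5: take 5 from right. Merged: [3, 5]
Compare 6 vs 14: take 6 from left. Merged: [3, 5, 6]
Compare 6 vs 14: take 6 from left. Merged: [3, 5, 6, 6]
Compare 15 vs 14: take 14 from right. Merged: [3, 5, 6, 6, 14]
Append remaining from left: [15]. Merged: [3, 5, 6, 6, 14, 15]

Final merged array: [3, 5, 6, 6, 14, 15]
Total comparisons: 5

The merged array is [3, 5, 6, 6, 14, 15], requiring 5 comparisons. The merge step runs in O(n) time where n is the total number of elements.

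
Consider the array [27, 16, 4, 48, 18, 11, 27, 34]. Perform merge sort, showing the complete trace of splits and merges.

Merge sort trace:

Split: [27, 16, 4, 48, 18, 11, 27, 34] -> [27, 16, 4, 48] and [18, 11, 27, 34]
  Split: [27, 16, 4, 48] -> [27, 16] and [4, 48]
    Split: [27, 16] -> [27] and [16]
    Merge: [27] + [16] -> [16, 27]
    Split: [4, 48] -> [4] and [48]
    Merge: [4] + [48] -> [4, 48]
  Merge: [16, 27] + [4, 48] -> [4, 16, 27, 48]
  Split: [18, 11, 27, 34] -> [18, 11] and [27, 34]
    Split: [18, 11] -> [18] and [11]
    Merge: [18] + [11] -> [11, 18]
    Split: [27, 34] -> [27] and [34]
    Merge: [27] + [34] -> [27, 34]
  Merge: [11, 18] + [27, 34] -> [11, 18, 27, 34]
Merge: [4, 16, 27, 48] + [11, 18, 27, 34] -> [4, 11, 16, 18, 27, 27, 34, 48]

Final sorted array: [4, 11, 16, 18, 27, 27, 34, 48]

The merge sort proceeds by recursively splitting the array and merging sorted halves.
After all merges, the sorted array is [4, 11, 16, 18, 27, 27, 34, 48].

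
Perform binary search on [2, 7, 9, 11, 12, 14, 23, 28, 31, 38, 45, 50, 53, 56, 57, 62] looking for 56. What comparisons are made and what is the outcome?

Binary search for 56 in [2, 7, 9, 11, 12, 14, 23, 28, 31, 38, 45, 50, 53, 56, 57, 62]:

lo=0, hi=15, mid=7, arr[mid]=28 -> 28 < 56, search right half
lo=8, hi=15, mid=11, arr[mid]=50 -> 50 < 56, search right half
lo=12, hi=15, mid=13, arr[mid]=56 -> Found target at index 13!

Binary search finds 56 at index 13 after 3 comparisons. The search repeatedly halves the search space by comparing with the middle element.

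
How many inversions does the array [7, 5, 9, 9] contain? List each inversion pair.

Finding inversions in [7, 5, 9, 9]:

(0, 1): arr[0]=7 > arr[1]=5

Total inversions: 1

The array has 1 inversion(s): (0,1). Each pair (i,j) satisfies i < j and arr[i] > arr[j].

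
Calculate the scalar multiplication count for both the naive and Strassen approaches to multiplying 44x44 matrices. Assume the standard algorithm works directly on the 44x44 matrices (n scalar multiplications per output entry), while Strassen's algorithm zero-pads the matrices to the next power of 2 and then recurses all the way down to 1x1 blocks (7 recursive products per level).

Matrix multiplication for 44x44 matrices:

Strassen's algorithm requires power-of-2 dimensions. Pad 44x44 to 64x64 (next power of 2).

Standard algorithm: 44^3 = 85184 multiplications
Strassen's algorithm: 7^(log2(64)) = 7^6 = 117649 multiplications
Difference: 85184 - 117649 = -32465 (Strassen uses MORE here due to padding overhead — for small or just-over-power-of-2 n, padding can outweigh the per-level savings)

Standard: 85184 multiplications (44^3). Strassen: 117649 multiplications (7^6, after padding to 64x64). Strassen reduces 8 recursive multiplications to 7 at each level.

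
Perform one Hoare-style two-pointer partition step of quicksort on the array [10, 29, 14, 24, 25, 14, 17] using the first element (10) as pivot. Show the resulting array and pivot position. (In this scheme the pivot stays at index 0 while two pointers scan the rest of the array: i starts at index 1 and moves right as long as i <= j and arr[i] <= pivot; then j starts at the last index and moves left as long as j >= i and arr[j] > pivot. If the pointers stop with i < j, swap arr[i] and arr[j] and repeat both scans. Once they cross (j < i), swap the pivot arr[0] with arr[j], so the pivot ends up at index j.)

Hoare-style two-pointer partition with pivot = 10:

Initial array: [10, 29, 14, 24, 25, 14, 17]

Pointers start at i = 1, j = 6.
i ends at 1, j ends at 0: the pointers have crossed (j < i), so scanning stops.

j = 0, so swapping arr[0] with arr[j] leaves the pivot at position 0: [10, 29, 14, 24, 25, 14, 17]
Pivot position: 0

After partitioning with pivot 10, the array becomes [10, 29, 14, 24, 25, 14, 17]. The pivot is placed at index 0. All elements to the left of the pivot are <= 10, and all elements to the right are > 10.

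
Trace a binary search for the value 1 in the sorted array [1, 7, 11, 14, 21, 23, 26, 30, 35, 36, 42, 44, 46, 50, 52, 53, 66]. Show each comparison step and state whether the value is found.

Binary search for 1 in [1, 7, 11, 14, 21, 23, 26, 30, 35, 36, 42, 44, 46, 50, 52, 53, 66]:

lo=0, hi=16, mid=8, arr[mid]=35 -> 35 > 1, search left half
lo=0, hi=7, mid=3, arr[mid]=14 -> 14 > 1, search left half
lo=0, hi=2, mid=1, arr[mid]=7 -> 7 > 1, search left half
lo=0, hi=0, mid=0, arr[mid]=1 -> Found target at index 0!

Binary search finds 1 at index 0 after 4 comparisons. The search repeatedly halves the search space by comparing with the middle element.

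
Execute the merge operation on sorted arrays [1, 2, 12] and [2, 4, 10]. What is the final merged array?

Merging process:

Compare 1 vs 2: take 1 from left. Merged: [1]
Compare 2 vs 2: take 2 from left. Merged: [1, 2]
Compare 12 vs 2: take 2 from right. Merged: [1, 2, 2]
Compare 12 vs 4: take 4 from right. Merged: [1, 2, 2, 4]
Compare 12 vs 10: take 10 from right. Merged: [1, 2, 2, 4, 10]
Append remaining from left: [12]. Merged: [1, 2, 2, 4, 10, 12]

Final merged array: [1, 2, 2, 4, 10, 12]
Total comparisons: 5

The merged array is [1, 2, 2, 4, 10, 12], requiring 5 comparisons. The merge step runs in O(n) time where n is the total number of elements.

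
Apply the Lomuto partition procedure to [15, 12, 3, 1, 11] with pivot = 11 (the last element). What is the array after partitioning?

Lomuto partition with pivot = 11:

Initial array: [15, 12, 3, 1, 11]

arr[0]=15 > 11: no swap
arr[1]=12 > 11: no swap
arr[2]=3 <= 11: swap with position 0, array becomes [3, 12, 15, 1, 11]
arr[3]=1 <= 11: swap with position 1, array becomes [3, 1, 15, 12, 11]

Place pivot at position 2: [3, 1, 11, 12, 15]
Pivot position: 2

After partitioning with pivot 11, the array becomes [3, 1, 11, 12, 15]. The pivot is placed at index 2. All elements to the left of the pivot are <= 11, and all elements to the right are > 11.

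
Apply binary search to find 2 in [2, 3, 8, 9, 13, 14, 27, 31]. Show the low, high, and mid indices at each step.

Binary search for 2 in [2, 3, 8, 9, 13, 14, 27, 31]:

lo=0, hi=7, mid=3, arr[mid]=9 -> 9 > 2, search left half
lo=0, hi=2, mid=1, arr[mid]=3 -> 3 > 2, search left half
lo=0, hi=0, mid=0, arr[mid]=2 -> Found target at index 0!

Binary search finds 2 at index 0 after 3 comparisons. The search repeatedly halves the search space by comparing with the middle element.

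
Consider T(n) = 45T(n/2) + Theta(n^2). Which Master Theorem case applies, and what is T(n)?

Master Theorem for T(n) = 45T(n/2) + O(n^2):

a = 45, b = 2, c = 2
log_b(a) = log_2(45) = 5.4919

Case 1: c = 2 < log_2(45) = 5.4919
T(n) = O(n^(log_2 45))

For T(n) = 45T(n/2) + O(n^2): log_2(45) = 5.4919. This is Case 1 of the Master Theorem (c < log_b(a), work dominated by leaves), giving O(n^(log_2 45)).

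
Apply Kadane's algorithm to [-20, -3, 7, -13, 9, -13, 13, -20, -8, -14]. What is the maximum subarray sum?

Using Kadane's algorithm on [-20, -3, 7, -13, 9, -13, 13, -20, -8, -14]:

Scanning through the array:
Position 1 (value -3): max_ending_here = -3, max_so_far = -3
Position 2 (value 7): max_ending_here = 7, max_so_far = 7
Position 3 (value -13): max_ending_here = -6, max_so_far = 7
Position 4 (value 9): max_ending_here = 9, max_so_far = 9
Position 5 (value -13): max_ending_here = -4, max_so_far = 9
Position 6 (value 13): max_ending_here = 13, max_so_far = 13
Position 7 (value -20): max_ending_here = -7, max_so_far = 13
Position 8 (value -8): max_ending_here = -8, max_so_far = 13
Position 9 (value -14): max_ending_here = -14, max_so_far = 13

Maximum subarray: [13]
Maximum sum: 13

The maximum subarray is [13] with sum 13. This subarray runs from index 6 to index 6.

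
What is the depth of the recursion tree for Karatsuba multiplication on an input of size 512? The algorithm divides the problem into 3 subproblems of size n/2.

For divide and conquer with division factor 2:

Problem sizes at each level:
Level 0: 512
Level 1: 256
Level 2: 128
Level 3: 64
Level 4: 32
Level 5: 16
Level 6: 8
Level 7: 4
Level 8: 2
Level 9: 1

The root is level 0 and the size-1 base case is level 9 (the tree spans levels 0 through 9, i.e. 10 levels counting the root), so the depth is the number of divisions: log_2(512) = 9

The recursion tree depth is log_2(512) = 9. At each level, the problem size is divided by 2, so it takes 9 divisions to reduce to a base case of size 1. The algorithm makes 3 recursive calls at each level.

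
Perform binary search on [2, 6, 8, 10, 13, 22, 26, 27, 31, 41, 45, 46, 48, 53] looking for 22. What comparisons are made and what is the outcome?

Binary search for 22 in [2, 6, 8, 10, 13, 22, 26, 27, 31, 41, 45, 46, 48, 53]:

lo=0, hi=13, mid=6, arr[mid]=26 -> 26 > 22, search left half
lo=0, hi=5, mid=2, arr[mid]=8 -> 8 < 22, search right half
lo=3, hi=5, mid=4, arr[mid]=13 -> 13 < 22, search right half
lo=5, hi=5, mid=5, arr[mid]=22 -> Found target at index 5!

Binary search finds 22 at index 5 after 4 comparisons. The search repeatedly halves the search space by comparing with the middle element.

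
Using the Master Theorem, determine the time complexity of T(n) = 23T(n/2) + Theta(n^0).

Master Theorem for T(n) = 23T(n/2) + O(n^0):

a = 23, b = 2, c = 0
log_b(a) = log_2(23) = 4.5236

Case 1: c = 0 < log_2(23) = 4.5236
T(n) = O(n^(log_2 23))

For T(n) = 23T(n/2) + O(n^0): log_2(23) = 4.5236. This is Case 1 of the Master Theorem (c < log_b(a), work dominated by leaves), giving O(n^(log_2 23)).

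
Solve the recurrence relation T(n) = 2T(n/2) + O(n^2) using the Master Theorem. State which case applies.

Master Theorem for T(n) = 2T(n/2) + O(n^2):

a = 2, b = 2, c = 2
log_b(a) = log_2(2) = 1.0000

Case 3: c = 2 > log_2(2) = 1.0000
T(n) = O(n^2) = O(n^2)

For T(n) = 2T(n/2) + O(n^2): log_2(2) = 1.0000. This is Case 3 of the Master Theorem (c > log_b(a), work dominated by root), giving O(n^2).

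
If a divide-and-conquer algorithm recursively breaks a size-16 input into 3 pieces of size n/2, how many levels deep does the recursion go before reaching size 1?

For divide and conquer with division factor 2:

Problem sizes at each level:
Level 0: 16
Level 1: 8
Level 2: 4
Level 3: 2
Level 4: 1

The root is level 0 and the size-1 base case is level 4 (the tree spans levels 0 through 4, i.e. 5 levels counting the root), so the depth is the number of divisions: log_2(16) = 4

The recursion tree depth is log_2(16) = 4. At each level, the problem size is divided by 2, so it takes 4 divisions to reduce to a base case of size 1. The algorithm makes 3 recursive calls at each level.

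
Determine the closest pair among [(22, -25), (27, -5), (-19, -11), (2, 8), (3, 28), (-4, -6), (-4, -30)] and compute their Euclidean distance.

Computing all pairwise distances among 7 points:

d((22, -25), (27, -5)) = 20.6155
d((22, -25), (-19, -11)) = 43.3244
d((22, -25), (2, 8)) = 38.5876
d((22, -25), (3, 28)) = 56.3028
d((22, -25), (-4, -6)) = 32.2025
d((22, -25), (-4, -30)) = 26.4764
d((27, -5), (-19, -11)) = 46.3897
d((27, -5), (2, 8)) = 28.178
d((27, -5), (3, 28)) = 40.8044
d((27, -5), (-4, -6)) = 31.0161
d((27, -5), (-4, -30)) = 39.8246
d((-19, -11), (2, 8)) = 28.3196
d((-19, -11), (3, 28)) = 44.7772
d((-19, -11), (-4, -6)) = 15.8114
d((-19, -11), (-4, -30)) = 24.2074
d((2, 8), (3, 28)) = 20.025
d((2, 8), (-4, -6)) = 15.2315 <-- minimum
d((2, 8), (-4, -30)) = 38.4708
d((3, 28), (-4, -6)) = 34.7131
d((3, 28), (-4, -30)) = 58.4209
d((-4, -6), (-4, -30)) = 24.0

Closest pair: (2, 8) and (-4, -6) with distance 15.2315

The closest pair is (2, 8) and (-4, -6) with Euclidean distance 15.2315. For 7 points, brute-force pairwise comparison is shown above. For large n, the divide-and-conquer algorithm (sort by x, recurse on halves, check the dividing strip) achieves O(n log n).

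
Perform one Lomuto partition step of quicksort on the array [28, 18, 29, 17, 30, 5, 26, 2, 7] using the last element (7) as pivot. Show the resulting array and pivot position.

Lomuto partition with pivot = 7:

Initial array: [28, 18, 29, 17, 30, 5, 26, 2, 7]

arr[0]=28 > 7: no swap
arr[1]=18 > 7: no swap
arr[2]=29 > 7: no swap
arr[3]=17 > 7: no swap
arr[4]=30 > 7: no swap
arr[5]=5 <= 7: swap with position 0, array becomes [5, 18, 29, 17, 30, 28, 26, 2, 7]
arr[6]=26 > 7: no swap
arr[7]=2 <= 7: swap with position 1, array becomes [5, 2, 29, 17, 30, 28, 26, 18, 7]

Place pivot at position 2: [5, 2, 7, 17, 30, 28, 26, 18, 29]
Pivot position: 2

After partitioning with pivot 7, the array becomes [5, 2, 7, 17, 30, 28, 26, 18, 29]. The pivot is placed at index 2. All elements to the left of the pivot are <= 7, and all elements to the right are > 7.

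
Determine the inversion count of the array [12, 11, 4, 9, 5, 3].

Finding inversions in [12, 11, 4, 9, 5, 3]:

(0, 1): arr[0]=12 > arr[1]=11
(0, 2): arr[0]=12 > arr[2]=4
(0, 3): arr[0]=12 > arr[3]=9
(0, 4): arr[0]=12 > arr[4]=5
(0, 5): arr[0]=12 > arr[5]=3
(1, 2): arr[1]=11 > arr[2]=4
(1, 3): arr[1]=11 > arr[3]=9
(1, 4): arr[1]=11 > arr[4]=5
(1, 5): arr[1]=11 > arr[5]=3
(2, 5): arr[2]=4 > arr[5]=3
(3, 4): arr[3]=9 > arr[4]=5
(3, 5): arr[3]=9 > arr[5]=3
(4, 5): arr[4]=5 > arr[5]=3

Total inversions: 13

The array has 13 inversion(s): (0,1), (0,2), (0,3), (0,4), (0,5), (1,2), (1,3), (1,4), (1,5), (2,5), (3,4), (3,5), (4,5). Each pair (i,j) satisfies i < j and arr[i] > arr[j].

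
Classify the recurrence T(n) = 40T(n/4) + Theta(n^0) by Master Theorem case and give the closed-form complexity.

Master Theorem for T(n) = 40T(n/4) + O(n^0):

a = 40, b = 4, c = 0
log_b(a) = log_4(40) = 2.6610

Case 1: c = 0 < log_4(40) = 2.6610
T(n) = O(n^(log_4 40))

For T(n) = 40T(n/4) + O(n^0): log_4(40) = 2.6610. This is Case 1 of the Master Theorem (c < log_b(a), work dominated by leaves), giving O(n^(log_4 40)).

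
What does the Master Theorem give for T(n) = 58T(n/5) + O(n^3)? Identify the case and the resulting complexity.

Master Theorem for T(n) = 58T(n/5) + O(n^3):

a = 58, b = 5, c = 3
log_b(a) = log_5(58) = 2.5229

Case 3: c = 3 > log_5(58) = 2.5229
T(n) = O(n^3) = O(n^3)

For T(n) = 58T(n/5) + O(n^3): log_5(58) = 2.5229. This is Case 3 of the Master Theorem (c > log_b(a), work dominated by root), giving O(n^3).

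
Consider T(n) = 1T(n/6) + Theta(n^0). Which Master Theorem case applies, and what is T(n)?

Master Theorem for T(n) = 1T(n/6) + O(n^0):

a = 1, b = 6, c = 0
log_b(a) = log_6(1) = 0.0000

Case 2: c = 0 = log_6(1) = 0.0000
T(n) = O(n^0 log n) = O(log n)

For T(n) = 1T(n/6) + O(n^0): log_6(1) = 0.0000. This is Case 2 of the Master Theorem (c = log_b(a), equal work at all levels), giving O(log n).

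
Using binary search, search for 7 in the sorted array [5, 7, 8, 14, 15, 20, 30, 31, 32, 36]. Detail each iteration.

Binary search for 7 in [5, 7, 8, 14, 15, 20, 30, 31, 32, 36]:

lo=0, hi=9, mid=4, arr[mid]=15 -> 15 > 7, search left half
lo=0, hi=3, mid=1, arr[mid]=7 -> Found target at index 1!

Binary search finds 7 at index 1 after 2 comparisons. The search repeatedly halves the search space by comparing with the middle element.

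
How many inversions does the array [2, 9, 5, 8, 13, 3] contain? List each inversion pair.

Finding inversions in [2, 9, 5, 8, 13, 3]:

(1, 2): arr[1]=9 > arr[2]=5
(1, 3): arr[1]=9 > arr[3]=8
(1, 5): arr[1]=9 > arr[5]=3
(2, 5): arr[2]=5 > arr[5]=3
(3, 5): arr[3]=8 > arr[5]=3
(4, 5): arr[4]=13 > arr[5]=3

Total inversions: 6

The array has 6 inversion(s): (1,2), (1,3), (1,5), (2,5), (3,5), (4,5). Each pair (i,j) satisfies i < j and arr[i] > arr[j].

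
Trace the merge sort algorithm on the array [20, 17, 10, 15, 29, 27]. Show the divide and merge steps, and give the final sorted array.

Merge sort trace:

Split: [20, 17, 10, 15, 29, 27] -> [20, 17, 10] and [15, 29, 27]
  Split: [20, 17, 10] -> [20] and [17, 10]
    Split: [17, 10] -> [17] and [10]
    Merge: [17] + [10] -> [10, 17]
  Merge: [20] + [10, 17] -> [10, 17, 20]
  Split: [15, 29, 27] -> [15] and [29, 27]
    Split: [29, 27] -> [29] and [27]
    Merge: [29] + [27] -> [27, 29]
  Merge: [15] + [27, 29] -> [15, 27, 29]
Merge: [10, 17, 20] + [15, 27, 29] -> [10, 15, 17, 20, 27, 29]

Final sorted array: [10, 15, 17, 20, 27, 29]

The merge sort proceeds by recursively splitting the array and merging sorted halves.
After all merges, the sorted array is [10, 15, 17, 20, 27, 29].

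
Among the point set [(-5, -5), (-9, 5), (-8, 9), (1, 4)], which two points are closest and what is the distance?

Computing all pairwise distances among 4 points:

d((-5, -5), (-9, 5)) = 10.7703
d((-5, -5), (-8, 9)) = 14.3178
d((-5, -5), (1, 4)) = 10.8167
d((-9, 5), (-8, 9)) = 4.1231 <-- minimum
d((-9, 5), (1, 4)) = 10.0499
d((-8, 9), (1, 4)) = 10.2956

Closest pair: (-9, 5) and (-8, 9) with distance 4.1231

The closest pair is (-9, 5) and (-8, 9) with Euclidean distance 4.1231. For 4 points, brute-force pairwise comparison is shown above. For large n, the divide-and-conquer algorithm (sort by x, recurse on halves, check the dividing strip) achieves O(n log n).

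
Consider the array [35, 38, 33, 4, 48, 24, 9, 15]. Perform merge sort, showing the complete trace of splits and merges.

Merge sort trace:

Split: [35, 38, 33, 4, 48, 24, 9, 15] -> [35, 38, 33, 4] and [48, 24, 9, 15]
  Split: [35, 38, 33, 4] -> [35, 38] and [33, 4]
    Split: [35, 38] -> [35] and [38]
    Merge: [35] + [38] -> [35, 38]
    Split: [33, 4] -> [33] and [4]
    Merge: [33] + [4] -> [4, 33]
  Merge: [35, 38] + [4, 33] -> [4, 33, 35, 38]
  Split: [48, 24, 9, 15] -> [48, 24] and [9, 15]
    Split: [48, 24] -> [48] and [24]
    Merge: [48] + [24] -> [24, 48]
    Split: [9, 15] -> [9] and [15]
    Merge: [9] + [15] -> [9, 15]
  Merge: [24, 48] + [9, 15] -> [9, 15, 24, 48]
Merge: [4, 33, 35, 38] + [9, 15, 24, 48] -> [4, 9, 15, 24, 33, 35, 38, 48]

Final sorted array: [4, 9, 15, 24, 33, 35, 38, 48]

The merge sort proceeds by recursively splitting the array and merging sorted halves.
After all merges, the sorted array is [4, 9, 15, 24, 33, 35, 38, 48].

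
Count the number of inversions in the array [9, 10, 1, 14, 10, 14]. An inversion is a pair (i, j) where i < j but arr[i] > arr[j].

Finding inversions in [9, 10, 1, 14, 10, 14]:

(0, 2): arr[0]=9 > arr[2]=1
(1, 2): arr[1]=10 > arr[2]=1
(3, 4): arr[3]=14 > arr[4]=10

Total inversions: 3

The array has 3 inversion(s): (0,2), (1,2), (3,4). Each pair (i,j) satisfies i < j and arr[i] > arr[j].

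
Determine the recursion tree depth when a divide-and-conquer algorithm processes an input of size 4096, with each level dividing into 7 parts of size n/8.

For divide and conquer with division factor 8:

Problem sizes at each level:
Level 0: 4096
Level 1: 512
Level 2: 64
Level 3: 8
Level 4: 1

The root is level 0 and the size-1 base case is level 4 (the tree spans levels 0 through 4, i.e. 5 levels counting the root), so the depth is the number of divisions: log_8(4096) = 4

The recursion tree depth is log_8(4096) = 4. At each level, the problem size is divided by 8, so it takes 4 divisions to reduce to a base case of size 1. The algorithm makes 7 recursive calls at each level.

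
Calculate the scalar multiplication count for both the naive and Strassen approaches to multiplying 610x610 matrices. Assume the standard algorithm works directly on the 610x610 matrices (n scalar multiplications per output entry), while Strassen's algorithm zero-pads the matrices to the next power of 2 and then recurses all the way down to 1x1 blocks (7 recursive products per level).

Matrix multiplication for 610x610 matrices:

Strassen's algorithm requires power-of-2 dimensions. Pad 610x610 to 1024x1024 (next power of 2).

Standard algorithm: 610^3 = 226981000 multiplications
Strassen's algorithm: 7^(log2(1024)) = 7^10 = 282475249 multiplications
Difference: 226981000 - 282475249 = -55494249 (Strassen uses MORE here due to padding overhead — for small or just-over-power-of-2 n, padding can outweigh the per-level savings)

Standard: 226981000 multiplications (610^3). Strassen: 282475249 multiplications (7^10, after padding to 1024x1024). Strassen reduces 8 recursive multiplications to 7 at each level.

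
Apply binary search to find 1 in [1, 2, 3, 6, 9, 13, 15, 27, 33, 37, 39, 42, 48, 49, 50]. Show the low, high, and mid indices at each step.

Binary search for 1 in [1, 2, 3, 6, 9, 13, 15, 27, 33, 37, 39, 42, 48, 49, 50]:

lo=0, hi=14, mid=7, arr[mid]=27 -> 27 > 1, search left half
lo=0, hi=6, mid=3, arr[mid]=6 -> 6 > 1, search left half
lo=0, hi=2, mid=1, arr[mid]=2 -> 2 > 1, search left half
lo=0, hi=0, mid=0, arr[mid]=1 -> Found target at index 0!

Binary search finds 1 at index 0 after 4 comparisons. The search repeatedly halves the search space by comparing with the middle element.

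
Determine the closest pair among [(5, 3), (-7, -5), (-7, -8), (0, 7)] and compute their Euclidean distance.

Computing all pairwise distances among 4 points:

d((5, 3), (-7, -5)) = 14.4222
d((5, 3), (-7, -8)) = 16.2788
d((5, 3), (0, 7)) = 6.4031
d((-7, -5), (-7, -8)) = 3.0 <-- minimum
d((-7, -5), (0, 7)) = 13.8924
d((-7, -8), (0, 7)) = 16.5529

Closest pair: (-7, -5) and (-7, -8) with distance 3.0

The closest pair is (-7, -5) and (-7, -8) with Euclidean distance 3.0. For 4 points, brute-force pairwise comparison is shown above. For large n, the divide-and-conquer algorithm (sort by x, recurse on halves, check the dividing strip) achieves O(n log n).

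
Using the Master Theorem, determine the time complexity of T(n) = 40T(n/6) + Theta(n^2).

Master Theorem for T(n) = 40T(n/6) + O(n^2):

a = 40, b = 6, c = 2
log_b(a) = log_6(40) = 2.0588

Case 1: c = 2 < log_6(40) = 2.0588
T(n) = O(n^(log_6 40))

For T(n) = 40T(n/6) + O(n^2): log_6(40) = 2.0588. This is Case 1 of the Master Theorem (c < log_b(a), work dominated by leaves), giving O(n^(log_6 40)).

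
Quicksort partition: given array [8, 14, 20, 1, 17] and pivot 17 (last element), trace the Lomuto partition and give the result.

Lomuto partition with pivot = 17:

Initial array: [8, 14, 20, 1, 17]

arr[0]=8 <= 17: swap with position 0, array becomes [8, 14, 20, 1, 17]
arr[1]=14 <= 17: swap with position 1, array becomes [8, 14, 20, 1, 17]
arr[2]=20 > 17: no swap
arr[3]=1 <= 17: swap with position 2, array becomes [8, 14, 1, 20, 17]

Place pivot at position 3: [8, 14, 1, 17, 20]
Pivot position: 3

After partitioning with pivot 17, the array becomes [8, 14, 1, 17, 20]. The pivot is placed at index 3. All elements to the left of the pivot are <= 17, and all elements to the right are > 17.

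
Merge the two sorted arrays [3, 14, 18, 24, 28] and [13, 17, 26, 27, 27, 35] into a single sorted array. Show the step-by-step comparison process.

Merging process:

Compare 3 vs 13: take 3 from left. Merged: [3]
Compare 14 vs 13: take 13 from right. Merged: [3, 13]
Compare 14 vs 17: take 14 from left. Merged: [3, 13, 14]
Compare 18 vs 17: take 17 from right. Merged: [3, 13, 14, 17]
Compare 18 vs 26: take 18 from left. Merged: [3, 13, 14, 17, 18]
Compare 24 vs 26: take 24 from left. Merged: [3, 13, 14, 17, 18, 24]
Compare 28 vs 26: take 26 from right. Merged: [3, 13, 14, 17, 18, 24, 26]
Compare 28 vs 27: take 27 from right. Merged: [3, 13, 14, 17, 18, 24, 26, 27]
Compare 28 vs 27: take 27 from right. Merged: [3, 13, 14, 17, 18, 24, 26, 27, 27]
Compare 28 vs 35: take 28 from left. Merged: [3, 13, 14, 17, 18, 24, 26, 27, 27, 28]
Append remaining from right: [35]. Merged: [3, 13, 14, 17, 18, 24, 26, 27, 27, 28, 35]

Final merged array: [3, 13, 14, 17, 18, 24, 26, 27, 27, 28, 35]
Total comparisons: 10

The merged array is [3, 13, 14, 17, 18, 24, 26, 27, 27, 28, 35], requiring 10 comparisons. The merge step runs in O(n) time where n is the total number of elements.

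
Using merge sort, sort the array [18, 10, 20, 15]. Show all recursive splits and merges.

Merge sort trace:

Split: [18, 10, 20, 15] -> [18, 10] and [20, 15]
  Split: [18, 10] -> [18] and [10]
  Merge: [18] + [10] -> [10, 18]
  Split: [20, 15] -> [20] and [15]
  Merge: [20] + [15] -> [15, 20]
Merge: [10, 18] + [15, 20] -> [10, 15, 18, 20]

Final sorted array: [10, 15, 18, 20]

The merge sort proceeds by recursively splitting the array and merging sorted halves.
After all merges, the sorted array is [10, 15, 18, 20].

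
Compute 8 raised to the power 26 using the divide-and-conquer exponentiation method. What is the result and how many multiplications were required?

Computing 8^26 by squaring (build up from 8^1; each line after the first costs one multiplication):

8^1 = 8
8^2 = (8^1)^2 = 8^2 = 64
8^3 = 8 * 8^2 = 8 * 64 = 512
8^6 = (8^3)^2 = 512^2 = 262144
8^12 = (8^6)^2 = 262144^2 = 68719476736
8^13 = 8 * 8^12 = 8 * 68719476736 = 549755813888
8^26 = (8^13)^2 = 549755813888^2 = 302231454903657293676544

Result: 302231454903657293676544
Multiplications needed: 6 (6 lines after 8^1)

8^26 = 302231454903657293676544. Using exponentiation by squaring, this requires 6 multiplications. The key idea: if the exponent is even, square the half-power; if odd, multiply by the base once.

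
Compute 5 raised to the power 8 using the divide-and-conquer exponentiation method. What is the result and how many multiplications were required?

Computing 5^8 by squaring (build up from 5^1; each line after the first costs one multiplication):

5^1 = 5
5^2 = (5^1)^2 = 5^2 = 25
5^4 = (5^2)^2 = 25^2 = 625
5^8 = (5^4)^2 = 625^2 = 390625

Result: 390625
Multiplications needed: 3 (3 lines after 5^1)

5^8 = 390625. Using exponentiation by squaring, this requires 3 multiplications. The key idea: if the exponent is even, square the half-power; if odd, multiply by the base once.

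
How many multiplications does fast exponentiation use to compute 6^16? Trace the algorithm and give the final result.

Computing 6^16 by squaring (build up from 6^1; each line after the first costs one multiplication):

6^1 = 6
6^2 = (6^1)^2 = 6^2 = 36
6^4 = (6^2)^2 = 36^2 = 1296
6^8 = (6^4)^2 = 1296^2 = 1679616
6^16 = (6^8)^2 = 1679616^2 = 2821109907456

Result: 2821109907456
Multiplications needed: 4 (4 lines after 6^1)

6^16 = 2821109907456. Using exponentiation by squaring, this requires 4 multiplications. The key idea: if the exponent is even, square the half-power; if odd, multiply by the base once.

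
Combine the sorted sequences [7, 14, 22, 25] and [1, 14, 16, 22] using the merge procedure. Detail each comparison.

Merging process:

Compare 7 vs 1: take 1 from right. Merged: [1]
Compare 7 vs 14: take 7 from left. Merged: [1, 7]
Compare 14 vs 14: take 14 from left. Merged: [1, 7, 14]
Compare 22 vs 14: take 14 from right. Merged: [1, 7, 14, 14]
Compare 22 vs 16: take 16 from right. Merged: [1, 7, 14, 14, 16]
Compare 22 vs 22: take 22 from left. Merged: [1, 7, 14, 14, 16, 22]
Compare 25 vs 22: take 22 from right. Merged: [1, 7, 14, 14, 16, 22, 22]
Append remaining from left: [25]. Merged: [1, 7, 14, 14, 16, 22, 22, 25]

Final merged array: [1, 7, 14, 14, 16, 22, 22, 25]
Total comparisons: 7

The merged array is [1, 7, 14, 14, 16, 22, 22, 25], requiring 7 comparisons. The merge step runs in O(n) time where n is the total number of elements.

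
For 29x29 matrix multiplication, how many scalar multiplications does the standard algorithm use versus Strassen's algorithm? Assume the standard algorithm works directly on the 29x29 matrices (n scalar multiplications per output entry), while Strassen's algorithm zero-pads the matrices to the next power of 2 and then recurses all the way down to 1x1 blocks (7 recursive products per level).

Matrix multiplication for 29x29 matrices:

Strassen's algorithm requires power-of-2 dimensions. Pad 29x29 to 32x32 (next power of 2).

Standard algorithm: 29^3 = 24389 multiplications
Strassen's algorithm: 7^(log2(32)) = 7^5 = 16807 multiplications
Savings: 24389 - 16807 = 7582 multiplications

Standard: 24389 multiplications (29^3). Strassen: 16807 multiplications (7^5, after padding to 32x32). Strassen reduces 8 recursive multiplications to 7 at each level.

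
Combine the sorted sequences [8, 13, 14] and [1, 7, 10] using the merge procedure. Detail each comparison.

Merging process:

Compare 8 vs 1: take 1 from right. Merged: [1]
Compare 8 vs 7: take 7 from right. Merged: [1, 7]
Compare 8 vs 10: take 8 from left. Merged: [1, 7, 8]
Compare 13 vs 10: take 10 from right. Merged: [1, 7, 8, 10]
Append remaining from left: [13, 14]. Merged: [1, 7, 8, 10, 13, 14]

Final merged array: [1, 7, 8, 10, 13, 14]
Total comparisons: 4

The merged array is [1, 7, 8, 10, 13, 14], requiring 4 comparisons. The merge step runs in O(n) time where n is the total number of elements.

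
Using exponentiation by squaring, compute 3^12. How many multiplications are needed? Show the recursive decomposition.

Computing 3^12 by squaring (build up from 3^1; each line after the first costs one multiplication):

3^1 = 3
3^2 = (3^1)^2 = 3^2 = 9
3^3 = 3 * 3^2 = 3 * 9 = 27
3^6 = (3^3)^2 = 27^2 = 729
3^12 = (3^6)^2 = 729^2 = 531441

Result: 531441
Multiplications needed: 4 (4 lines after 3^1)

3^12 = 531441. Using exponentiation by squaring, this requires 4 multiplications. The key idea: if the exponent is even, square the half-power; if odd, multiply by the base once.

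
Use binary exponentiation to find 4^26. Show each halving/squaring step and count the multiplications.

Computing 4^26 by squaring (build up from 4^1; each line after the first costs one multiplication):

4^1 = 4
4^2 = (4^1)^2 = 4^2 = 16
4^3 = 4 * 4^2 = 4 * 16 = 64
4^6 = (4^3)^2 = 64^2 = 4096
4^12 = (4^6)^2 = 4096^2 = 16777216
4^13 = 4 * 4^12 = 4 * 16777216 = 67108864
4^26 = (4^13)^2 = 67108864^2 = 4503599627370496

Result: 4503599627370496
Multiplications needed: 6 (6 lines after 4^1)

4^26 = 4503599627370496. Using exponentiation by squaring, this requires 6 multiplications. The key idea: if the exponent is even, square the half-power; if odd, multiply by the base once.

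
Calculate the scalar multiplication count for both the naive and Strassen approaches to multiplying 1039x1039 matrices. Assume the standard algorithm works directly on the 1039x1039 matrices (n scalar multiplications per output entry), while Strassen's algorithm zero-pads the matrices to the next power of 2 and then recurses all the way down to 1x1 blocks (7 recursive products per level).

Matrix multiplication for 1039x1039 matrices:

Strassen's algorithm requires power-of-2 dimensions. Pad 1039x1039 to 2048x2048 (next power of 2).

Standard algorithm: 1039^3 = 1121622319 multiplications
Strassen's algorithm: 7^(log2(2048)) = 7^11 = 1977326743 multiplications
Difference: 1121622319 - 1977326743 = -855704424 (Strassen uses MORE here due to padding overhead — for small or just-over-power-of-2 n, padding can outweigh the per-level savings)

Standard: 1121622319 multiplications (1039^3). Strassen: 1977326743 multiplications (7^11, after padding to 2048x2048). Strassen reduces 8 recursive multiplications to 7 at each level.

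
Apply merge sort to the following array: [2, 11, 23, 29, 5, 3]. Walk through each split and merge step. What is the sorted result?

Merge sort trace:

Split: [2, 11, 23, 29, 5, 3] -> [2, 11, 23] and [29, 5, 3]
  Split: [2, 11, 23] -> [2] and [11, 23]
    Split: [11, 23] -> [11] and [23]
    Merge: [11] + [23] -> [11, 23]
  Merge: [2] + [11, 23] -> [2, 11, 23]
  Split: [29, 5, 3] -> [29] and [5, 3]
    Split: [5, 3] -> [5] and [3]
    Merge: [5] + [3] -> [3, 5]
  Merge: [29] + [3, 5] -> [3, 5, 29]
Merge: [2, 11, 23] + [3, 5, 29] -> [2, 3, 5, 11, 23, 29]

Final sorted array: [2, 3, 5, 11, 23, 29]

The merge sort proceeds by recursively splitting the array and merging sorted halves.
After all merges, the sorted array is [2, 3, 5, 11, 23, 29].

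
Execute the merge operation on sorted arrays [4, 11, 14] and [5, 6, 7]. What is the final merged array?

Merging process:

Compare 4 vs 5: take 4 from left. Merged: [4]
Compare 11 vs 5: take 5 from right. Merged: [4, 5]
Compare 11 vs 6: take 6 from right. Merged: [4, 5, 6]
Compare 11 vs 7: take 7 from right. Merged: [4, 5, 6, 7]
Append remaining from left: [11, 14]. Merged: [4, 5, 6, 7, 11, 14]

Final merged array: [4, 5, 6, 7, 11, 14]
Total comparisons: 4

The merged array is [4, 5, 6, 7, 11, 14], requiring 4 comparisons. The merge step runs in O(n) time where n is the total number of elements.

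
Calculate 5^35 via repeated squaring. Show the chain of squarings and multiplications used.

Computing 5^35 by squaring (build up from 5^1; each line after the first costs one multiplication):

5^1 = 5
5^2 = (5^1)^2 = 5^2 = 25
5^4 = (5^2)^2 = 25^2 = 625
5^8 = (5^4)^2 = 625^2 = 390625
5^16 = (5^8)^2 = 390625^2 = 152587890625
5^17 = 5 * 5^16 = 5 * 152587890625 = 762939453125
5^34 = (5^17)^2 = 762939453125^2 = 582076609134674072265625
5^35 = 5 * 5^34 = 5 * 582076609134674072265625 = 2910383045673370361328125

Result: 2910383045673370361328125
Multiplications needed: 7 (7 lines after 5^1)

5^35 = 2910383045673370361328125. Using exponentiation by squaring, this requires 7 multiplications. The key idea: if the exponent is even, square the half-power; if odd, multiply by the base once.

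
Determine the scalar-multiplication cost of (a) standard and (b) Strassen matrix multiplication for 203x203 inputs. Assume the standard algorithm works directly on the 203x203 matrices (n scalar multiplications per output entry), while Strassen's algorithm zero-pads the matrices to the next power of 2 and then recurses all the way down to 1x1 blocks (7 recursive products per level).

Matrix multiplication for 203x203 matrices:

Strassen's algorithm requires power-of-2 dimensions. Pad 203x203 to 256x256 (next power of 2).

Standard algorithm: 203^3 = 8365427 multiplications
Strassen's algorithm: 7^(log2(256)) = 7^8 = 5764801 multiplications
Savings: 8365427 - 5764801 = 2600626 multiplications

Standard: 8365427 multiplications (203^3). Strassen: 5764801 multiplications (7^8, after padding to 256x256). Strassen reduces 8 recursive multiplications to 7 at each level.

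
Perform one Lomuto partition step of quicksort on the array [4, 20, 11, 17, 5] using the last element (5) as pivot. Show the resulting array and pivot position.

Lomuto partition with pivot = 5:

Initial array: [4, 20, 11, 17, 5]

arr[0]=4 <= 5: swap with position 0, array becomes [4, 20, 11, 17, 5]
arr[1]=20 > 5: no swap
arr[2]=11 > 5: no swap
arr[3]=17 > 5: no swap

Place pivot at position 1: [4, 5, 11, 17, 20]
Pivot position: 1

After partitioning with pivot 5, the array becomes [4, 5, 11, 17, 20]. The pivot is placed at index 1. All elements to the left of the pivot are <= 5, and all elements to the right are > 5.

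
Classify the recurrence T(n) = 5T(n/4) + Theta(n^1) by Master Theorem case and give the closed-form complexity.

Master Theorem for T(n) = 5T(n/4) + O(n^1):

a = 5, b = 4, c = 1
log_b(a) = log_4(5) = 1.1610

Case 1: c = 1 < log_4(5) = 1.1610
T(n) = O(n^(log_4 5))

For T(n) = 5T(n/4) + O(n^1): log_4(5) = 1.1610. This is Case 1 of the Master Theorem (c < log_b(a), work dominated by leaves), giving O(n^(log_4 5)).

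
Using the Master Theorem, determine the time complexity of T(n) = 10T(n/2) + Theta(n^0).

Master Theorem for T(n) = 10T(n/2) + O(n^0):

a = 10, b = 2, c = 0
log_b(a) = log_2(10) = 3.3219

Case 1: c = 0 < log_2(10) = 3.3219
T(n) = O(n^(log_2 10))

For T(n) = 10T(n/2) + O(n^0): log_2(10) = 3.3219. This is Case 1 of the Master Theorem (c < log_b(a), work dominated by leaves), giving O(n^(log_2 10)).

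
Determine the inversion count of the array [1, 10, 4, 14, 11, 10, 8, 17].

Finding inversions in [1, 10, 4, 14, 11, 10, 8, 17]:

(1, 2): arr[1]=10 > arr[2]=4
(1, 6): arr[1]=10 > arr[6]=8
(3, 4): arr[3]=14 > arr[4]=11
(3, 5): arr[3]=14 > arr[5]=10
(3, 6): arr[3]=14 > arr[6]=8
(4, 5): arr[4]=11 > arr[5]=10
(4, 6): arr[4]=11 > arr[6]=8
(5, 6): arr[5]=10 > arr[6]=8

Total inversions: 8

The array has 8 inversion(s): (1,2), (1,6), (3,4), (3,5), (3,6), (4,5), (4,6), (5,6). Each pair (i,j) satisfies i < j and arr[i] > arr[j].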